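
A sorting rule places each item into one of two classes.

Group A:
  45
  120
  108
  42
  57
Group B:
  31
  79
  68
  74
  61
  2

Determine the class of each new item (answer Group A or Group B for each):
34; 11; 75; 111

Comparing the two groups points to one rule — multiple of 3.

Group B, Group B, Group A, Group A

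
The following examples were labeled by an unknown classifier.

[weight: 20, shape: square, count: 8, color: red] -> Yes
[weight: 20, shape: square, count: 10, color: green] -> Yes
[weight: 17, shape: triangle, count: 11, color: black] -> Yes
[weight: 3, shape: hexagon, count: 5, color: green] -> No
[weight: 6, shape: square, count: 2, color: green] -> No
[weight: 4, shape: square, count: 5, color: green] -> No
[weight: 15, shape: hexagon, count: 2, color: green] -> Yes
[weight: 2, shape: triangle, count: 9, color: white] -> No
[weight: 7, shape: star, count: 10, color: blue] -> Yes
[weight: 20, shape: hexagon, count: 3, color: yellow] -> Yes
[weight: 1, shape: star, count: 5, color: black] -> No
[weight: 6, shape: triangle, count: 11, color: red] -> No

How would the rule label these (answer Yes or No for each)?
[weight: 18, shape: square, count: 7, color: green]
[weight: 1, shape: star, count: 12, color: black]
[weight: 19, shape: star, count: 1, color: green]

The common property of the 'Yes' items is: weight ≥ 7. No 'No' item has it.
[weight: 18, shape: square, count: 7, color: green]: weight = 18 — qualifies, so Yes. [weight: 1, shape: star, count: 12, color: black]: weight = 1 — does not pass, so No. [weight: 19, shape: star, count: 1, color: green]: weight = 19 — qualifies, so Yes.

Yes, No, Yes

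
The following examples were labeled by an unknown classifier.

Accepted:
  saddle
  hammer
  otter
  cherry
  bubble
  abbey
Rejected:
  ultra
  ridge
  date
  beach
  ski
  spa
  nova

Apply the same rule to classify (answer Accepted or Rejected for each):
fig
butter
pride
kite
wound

Rejected, Accepted, Rejected, Rejected, Rejected

The pattern is that an item is 'Accepted' exactly when: has a double letter.
fig: no doubled letter, doesn't qualify → Rejected. butter: 'tt' doubled, satisfies this → Accepted. pride: no doubled letter, doesn't qualify → Rejected. kite: no doubled letter, doesn't qualify → Rejected. wound: no doubled letter, doesn't qualify → Rejected.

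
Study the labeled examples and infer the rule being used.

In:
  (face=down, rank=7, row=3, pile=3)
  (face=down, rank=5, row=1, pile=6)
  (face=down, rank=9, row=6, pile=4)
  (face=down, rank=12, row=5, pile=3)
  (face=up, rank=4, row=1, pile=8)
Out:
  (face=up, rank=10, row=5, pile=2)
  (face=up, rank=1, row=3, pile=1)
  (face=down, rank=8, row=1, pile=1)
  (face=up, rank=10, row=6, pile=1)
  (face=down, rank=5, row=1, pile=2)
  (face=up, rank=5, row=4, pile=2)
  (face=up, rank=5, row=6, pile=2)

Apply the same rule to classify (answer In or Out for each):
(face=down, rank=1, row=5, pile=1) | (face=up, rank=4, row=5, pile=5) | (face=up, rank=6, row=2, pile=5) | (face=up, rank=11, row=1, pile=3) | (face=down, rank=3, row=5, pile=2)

The pattern is that an item is 'In' exactly when: pile ≥ 3.
(face=down, rank=1, row=5, pile=1): Out (pile = 1).
(face=up, rank=4, row=5, pile=5): In (pile = 5).
(face=up, rank=6, row=2, pile=5): In (pile = 5).
(face=up, rank=11, row=1, pile=3): In (pile = 3).
(face=down, rank=3, row=5, pile=2): Out (pile = 2).

Out, In, In, In, Out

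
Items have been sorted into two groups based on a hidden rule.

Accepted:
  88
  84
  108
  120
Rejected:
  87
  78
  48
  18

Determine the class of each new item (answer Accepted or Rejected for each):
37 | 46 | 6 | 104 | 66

Rule: even AND at least 84. This holds for each 'Accepted' example and fails for each 'Rejected' one.
37: 37 is odd, 37 < 84, doesn't match → Rejected.
46: 46 is even, 46 < 84, doesn't match → Rejected.
6: 6 is even, 6 < 84, doesn't match → Rejected.
104: 104 is even, 104 ≥ 84, qualifies → Accepted.
66: 66 is even, 66 < 84, doesn't match → Rejected.

Rejected, Rejected, Rejected, Accepted, Rejected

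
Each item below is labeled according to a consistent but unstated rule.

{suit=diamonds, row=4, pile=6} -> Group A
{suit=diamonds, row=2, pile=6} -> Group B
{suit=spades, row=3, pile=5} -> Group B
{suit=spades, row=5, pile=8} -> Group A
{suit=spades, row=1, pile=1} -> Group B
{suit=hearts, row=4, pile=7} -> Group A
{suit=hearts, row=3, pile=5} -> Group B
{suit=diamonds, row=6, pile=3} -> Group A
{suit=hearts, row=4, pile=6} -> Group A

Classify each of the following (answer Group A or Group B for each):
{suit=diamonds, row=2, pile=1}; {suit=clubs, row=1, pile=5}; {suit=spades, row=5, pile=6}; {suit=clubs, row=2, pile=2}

Group B, Group B, Group A, Group B

The common property of the 'Group A' items is: row ≥ 4. No 'Group B' item has it.
{suit=diamonds, row=2, pile=1}: Group B (row = 2). {suit=clubs, row=1, pile=5}: Group B (row = 1). {suit=spades, row=5, pile=6}: Group A (row = 5). {suit=clubs, row=2, pile=2}: Group B (row = 2).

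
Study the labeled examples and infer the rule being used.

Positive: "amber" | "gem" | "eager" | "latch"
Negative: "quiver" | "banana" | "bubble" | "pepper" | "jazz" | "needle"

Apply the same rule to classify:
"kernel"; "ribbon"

Negative, Negative

The classifier is using: odd length.
"kernel": length 6, doesn't qualify → Negative.
"ribbon": length 6, doesn't qualify → Negative.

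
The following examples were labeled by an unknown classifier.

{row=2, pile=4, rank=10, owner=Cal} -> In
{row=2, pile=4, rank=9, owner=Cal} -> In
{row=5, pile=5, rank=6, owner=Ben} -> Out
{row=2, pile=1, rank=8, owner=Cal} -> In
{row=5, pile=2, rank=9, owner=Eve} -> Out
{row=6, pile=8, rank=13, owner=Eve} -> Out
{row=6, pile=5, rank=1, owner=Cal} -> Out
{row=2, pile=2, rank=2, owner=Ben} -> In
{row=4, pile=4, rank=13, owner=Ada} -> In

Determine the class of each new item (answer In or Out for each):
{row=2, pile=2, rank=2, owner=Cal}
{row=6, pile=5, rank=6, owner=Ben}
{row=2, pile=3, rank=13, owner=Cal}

In, Out, In

The common property of the 'In' items is: row ≤ 4. No 'Out' item has it.
{row=2, pile=2, rank=2, owner=Cal}: row = 2, satisfies this → In.
{row=6, pile=5, rank=6, owner=Ben}: row = 6, does not satisfy this → Out.
{row=2, pile=3, rank=13, owner=Cal}: row = 2, satisfies this → In.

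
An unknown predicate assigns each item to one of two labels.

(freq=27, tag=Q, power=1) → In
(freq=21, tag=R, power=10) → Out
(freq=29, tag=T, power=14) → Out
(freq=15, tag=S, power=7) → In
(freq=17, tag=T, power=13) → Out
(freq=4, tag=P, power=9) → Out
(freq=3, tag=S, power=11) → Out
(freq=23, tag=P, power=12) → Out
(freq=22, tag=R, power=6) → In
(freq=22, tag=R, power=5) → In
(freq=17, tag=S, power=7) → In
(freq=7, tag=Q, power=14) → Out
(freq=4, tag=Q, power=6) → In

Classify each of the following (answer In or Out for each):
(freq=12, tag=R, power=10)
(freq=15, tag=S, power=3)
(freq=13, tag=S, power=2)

Out, In, In

Every 'In' example satisfies: power ≤ 7. None of the 'Out' examples do.
(freq=12, tag=R, power=10) → power = 10 → Out.
(freq=15, tag=S, power=3) → power = 3 → In.
(freq=13, tag=S, power=2) → power = 2 → In.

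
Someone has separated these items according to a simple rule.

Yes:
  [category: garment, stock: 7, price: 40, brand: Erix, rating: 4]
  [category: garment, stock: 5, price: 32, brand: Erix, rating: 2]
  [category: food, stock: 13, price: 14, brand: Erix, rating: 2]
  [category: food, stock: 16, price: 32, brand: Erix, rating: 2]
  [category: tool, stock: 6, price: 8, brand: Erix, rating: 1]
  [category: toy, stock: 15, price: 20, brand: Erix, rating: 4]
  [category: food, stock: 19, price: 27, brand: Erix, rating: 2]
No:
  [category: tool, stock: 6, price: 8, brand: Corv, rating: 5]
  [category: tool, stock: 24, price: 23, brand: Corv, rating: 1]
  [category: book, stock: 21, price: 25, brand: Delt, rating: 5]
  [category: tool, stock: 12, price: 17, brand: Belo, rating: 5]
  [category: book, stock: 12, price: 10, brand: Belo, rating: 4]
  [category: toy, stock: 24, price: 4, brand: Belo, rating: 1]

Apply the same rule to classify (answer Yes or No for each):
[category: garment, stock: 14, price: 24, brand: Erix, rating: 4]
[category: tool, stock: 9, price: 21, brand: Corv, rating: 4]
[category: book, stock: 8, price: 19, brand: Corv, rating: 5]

Yes, No, No

The pattern is that an item is 'Yes' exactly when: brand is Erix.
Yes: [category: garment, stock: 14, price: 24, brand: Erix, rating: 4], since brand is Erix. No: [category: tool, stock: 9, price: 21, brand: Corv, rating: 4], since brand is Corv. No: [category: book, stock: 8, price: 19, brand: Corv, rating: 5], since brand is Corv.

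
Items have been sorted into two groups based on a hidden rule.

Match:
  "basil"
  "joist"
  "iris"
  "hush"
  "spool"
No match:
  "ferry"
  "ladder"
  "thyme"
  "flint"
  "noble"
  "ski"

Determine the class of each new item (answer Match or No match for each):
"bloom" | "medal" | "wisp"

The distinguishing property — length ≥ 4 AND contains 's' — holds for all the 'Match' cases and none of the 'No match' cases.
"bloom" → length 5, no 's' → No match. "medal" → length 5, no 's' → No match. "wisp" → length 4, has 's' → Match.

No match, No match, Match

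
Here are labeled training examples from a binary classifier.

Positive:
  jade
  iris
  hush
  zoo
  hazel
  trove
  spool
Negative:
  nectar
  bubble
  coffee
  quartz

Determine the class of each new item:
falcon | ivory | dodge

Negative, Positive, Positive

Rule: length ≤ 5. This holds for each 'Positive' example and fails for each 'Negative' one.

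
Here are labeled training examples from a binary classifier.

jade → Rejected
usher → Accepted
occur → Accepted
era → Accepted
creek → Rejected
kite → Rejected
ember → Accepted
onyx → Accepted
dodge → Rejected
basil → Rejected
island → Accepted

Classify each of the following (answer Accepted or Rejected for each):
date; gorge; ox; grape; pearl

Rejected, Rejected, Accepted, Rejected, Rejected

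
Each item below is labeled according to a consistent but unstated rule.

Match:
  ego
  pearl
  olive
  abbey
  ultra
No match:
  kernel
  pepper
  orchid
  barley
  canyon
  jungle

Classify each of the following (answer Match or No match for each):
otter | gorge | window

Match, Match, No match

A rule that fits every label: odd length — true of each 'Match' example, false of each 'No match' one.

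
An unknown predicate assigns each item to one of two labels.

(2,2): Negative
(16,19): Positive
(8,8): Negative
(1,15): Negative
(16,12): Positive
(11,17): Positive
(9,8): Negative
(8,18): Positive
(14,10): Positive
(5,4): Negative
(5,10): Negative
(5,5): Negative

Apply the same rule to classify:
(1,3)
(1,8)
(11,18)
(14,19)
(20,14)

Negative, Negative, Positive, Positive, Positive

A rule that fits every label: sum ≥ 24 — true of each 'Positive' example, false of each 'Negative' one.
Negative: (1,3), since 1+3 = 4.
Negative: (1,8), since 1+8 = 9.
Positive: (11,18), since 11+18 = 29.
Positive: (14,19), since 14+19 = 33.
Positive: (20,14), since 20+14 = 34.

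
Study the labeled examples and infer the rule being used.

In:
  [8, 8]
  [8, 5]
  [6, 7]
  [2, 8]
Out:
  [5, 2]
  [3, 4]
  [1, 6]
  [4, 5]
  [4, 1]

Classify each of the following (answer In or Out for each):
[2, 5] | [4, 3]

The rule appears to be: sum ≥ 10.

Out, Out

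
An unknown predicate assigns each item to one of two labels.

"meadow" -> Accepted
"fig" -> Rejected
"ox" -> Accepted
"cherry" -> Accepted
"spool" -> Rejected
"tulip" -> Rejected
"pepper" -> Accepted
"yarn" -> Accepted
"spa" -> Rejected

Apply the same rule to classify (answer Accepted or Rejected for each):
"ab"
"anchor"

One predicate separates the groups cleanly: even length.
Accepted: "ab", since length 2. Accepted: "anchor", since length 6.

Accepted, Accepted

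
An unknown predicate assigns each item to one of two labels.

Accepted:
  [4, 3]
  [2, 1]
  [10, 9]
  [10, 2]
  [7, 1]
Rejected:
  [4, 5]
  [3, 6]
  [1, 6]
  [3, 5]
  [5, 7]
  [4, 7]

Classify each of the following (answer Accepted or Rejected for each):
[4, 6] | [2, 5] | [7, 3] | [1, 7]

Rejected, Rejected, Accepted, Rejected

The common property of the 'Accepted' items is: first > second. No 'Rejected' item has it.
[4, 6] → 4 < 6 → Rejected.
[2, 5] → 2 < 5 → Rejected.
[7, 3] → 7 > 3 → Accepted.
[1, 7] → 1 < 7 → Rejected.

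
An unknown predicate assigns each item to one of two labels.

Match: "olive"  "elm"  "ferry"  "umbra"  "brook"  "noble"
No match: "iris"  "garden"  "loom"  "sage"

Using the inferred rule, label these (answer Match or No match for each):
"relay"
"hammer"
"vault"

Match, No match, Match

The distinguishing property — odd length — holds for all the 'Match' cases and none of the 'No match' cases.
Match: "relay", since length 5.
No match: "hammer", since length 6.
Match: "vault", since length 5.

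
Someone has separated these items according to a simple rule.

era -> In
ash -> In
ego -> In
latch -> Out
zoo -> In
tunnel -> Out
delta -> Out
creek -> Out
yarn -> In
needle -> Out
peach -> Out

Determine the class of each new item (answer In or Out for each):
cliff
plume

The distinguishing property — length ≤ 4 — holds for all the 'In' cases and none of the 'Out' cases.
Out: cliff, since length 5. Out: plume, since length 5.

Out, Out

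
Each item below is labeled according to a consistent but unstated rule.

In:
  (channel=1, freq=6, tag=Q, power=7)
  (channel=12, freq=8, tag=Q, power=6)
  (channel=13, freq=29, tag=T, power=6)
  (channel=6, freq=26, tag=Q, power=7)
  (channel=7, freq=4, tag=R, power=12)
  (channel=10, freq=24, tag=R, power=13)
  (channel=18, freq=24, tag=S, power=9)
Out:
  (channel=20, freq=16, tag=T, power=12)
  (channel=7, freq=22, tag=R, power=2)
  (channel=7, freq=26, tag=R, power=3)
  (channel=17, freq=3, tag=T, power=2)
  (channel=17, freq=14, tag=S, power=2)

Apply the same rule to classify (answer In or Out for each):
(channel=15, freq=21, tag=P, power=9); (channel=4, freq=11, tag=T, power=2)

In, Out

The common property of the 'In' items is: power ≥ 6 AND channel ≤ 18. No 'Out' item has it.
In: (channel=15, freq=21, tag=P, power=9), since power = 9, channel = 15. Out: (channel=4, freq=11, tag=T, power=2), since power = 2, channel = 4.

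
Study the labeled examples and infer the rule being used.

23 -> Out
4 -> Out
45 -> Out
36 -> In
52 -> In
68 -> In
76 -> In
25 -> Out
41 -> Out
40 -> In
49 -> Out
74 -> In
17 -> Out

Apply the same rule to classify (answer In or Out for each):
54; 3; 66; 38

In, Out, In, In

All 'In' examples share one property — even AND at least 17 — and every 'Out' example lacks it.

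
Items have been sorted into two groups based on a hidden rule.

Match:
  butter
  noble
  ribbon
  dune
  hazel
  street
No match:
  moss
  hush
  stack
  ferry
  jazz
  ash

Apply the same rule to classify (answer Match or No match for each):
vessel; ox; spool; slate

Match, No match, Match, Match

The rule appears to be: has ≥ 2 vowels.
vessel: Match (2 vowels). ox: No match (1 vowel). spool: Match (2 vowels). slate: Match (2 vowels).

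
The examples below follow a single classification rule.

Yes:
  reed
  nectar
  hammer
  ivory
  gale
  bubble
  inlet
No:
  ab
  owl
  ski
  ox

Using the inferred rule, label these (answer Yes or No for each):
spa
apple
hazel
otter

No, Yes, Yes, Yes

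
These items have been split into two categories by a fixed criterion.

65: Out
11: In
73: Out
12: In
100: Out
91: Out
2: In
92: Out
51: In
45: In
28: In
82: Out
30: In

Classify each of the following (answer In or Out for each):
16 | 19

The simplest hypothesis consistent with all the labels is: at most 51.

In, In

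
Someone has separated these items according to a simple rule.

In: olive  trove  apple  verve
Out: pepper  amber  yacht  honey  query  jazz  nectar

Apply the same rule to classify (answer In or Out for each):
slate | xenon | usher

The distinguishing property — ends with 'e' — holds for all the 'In' cases and none of the 'Out' cases.
slate: In (ends with 'e'). xenon: Out (ends with 'n'). usher: Out (ends with 'r').

In, Out, Out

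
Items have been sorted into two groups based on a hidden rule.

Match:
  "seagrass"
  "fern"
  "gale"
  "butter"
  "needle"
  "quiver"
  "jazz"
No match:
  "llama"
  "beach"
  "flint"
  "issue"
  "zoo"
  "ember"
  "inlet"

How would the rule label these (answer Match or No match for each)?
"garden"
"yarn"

Match, Match

All 'Match' examples share one property — even length — and every 'No match' example lacks it.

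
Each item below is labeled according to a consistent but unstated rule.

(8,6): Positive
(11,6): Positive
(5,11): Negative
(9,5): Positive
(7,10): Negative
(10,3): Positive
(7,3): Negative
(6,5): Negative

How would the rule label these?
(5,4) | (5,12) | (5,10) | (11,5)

One predicate separates the groups cleanly: first ≥ 8.

Negative, Negative, Negative, Positive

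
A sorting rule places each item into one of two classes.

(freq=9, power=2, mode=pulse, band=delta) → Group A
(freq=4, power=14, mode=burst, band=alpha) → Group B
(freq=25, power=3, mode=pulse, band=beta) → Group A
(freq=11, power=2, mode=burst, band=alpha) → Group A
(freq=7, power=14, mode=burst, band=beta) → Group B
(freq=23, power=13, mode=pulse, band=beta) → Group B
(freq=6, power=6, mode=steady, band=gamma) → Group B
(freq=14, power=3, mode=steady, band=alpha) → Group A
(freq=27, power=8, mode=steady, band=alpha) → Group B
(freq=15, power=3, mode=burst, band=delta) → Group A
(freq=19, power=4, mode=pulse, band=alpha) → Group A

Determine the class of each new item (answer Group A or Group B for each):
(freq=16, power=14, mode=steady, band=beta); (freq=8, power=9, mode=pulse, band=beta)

Group B, Group B

A rule that fits every label: power ≤ 4 — true of each 'Group A' example, false of each 'Group B' one.
(freq=16, power=14, mode=steady, band=beta): Group B (power = 14). (freq=8, power=9, mode=pulse, band=beta): Group B (power = 9).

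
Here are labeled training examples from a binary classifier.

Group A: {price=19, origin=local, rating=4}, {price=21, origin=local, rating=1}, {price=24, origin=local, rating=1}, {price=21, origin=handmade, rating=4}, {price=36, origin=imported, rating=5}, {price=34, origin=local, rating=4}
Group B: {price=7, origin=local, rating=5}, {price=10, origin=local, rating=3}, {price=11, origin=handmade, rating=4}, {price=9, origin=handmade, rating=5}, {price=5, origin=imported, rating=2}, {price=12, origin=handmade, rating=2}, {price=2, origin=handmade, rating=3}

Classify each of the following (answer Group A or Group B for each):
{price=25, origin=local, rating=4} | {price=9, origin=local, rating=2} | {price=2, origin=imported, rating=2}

Group A, Group B, Group B

The distinguishing property — price ≥ 19 — holds for all the 'Group A' cases and none of the 'Group B' cases.
Group A: {price=25, origin=local, rating=4}, since price = 25.
Group B: {price=9, origin=local, rating=2}, since price = 9.
Group B: {price=2, origin=imported, rating=2}, since price = 2.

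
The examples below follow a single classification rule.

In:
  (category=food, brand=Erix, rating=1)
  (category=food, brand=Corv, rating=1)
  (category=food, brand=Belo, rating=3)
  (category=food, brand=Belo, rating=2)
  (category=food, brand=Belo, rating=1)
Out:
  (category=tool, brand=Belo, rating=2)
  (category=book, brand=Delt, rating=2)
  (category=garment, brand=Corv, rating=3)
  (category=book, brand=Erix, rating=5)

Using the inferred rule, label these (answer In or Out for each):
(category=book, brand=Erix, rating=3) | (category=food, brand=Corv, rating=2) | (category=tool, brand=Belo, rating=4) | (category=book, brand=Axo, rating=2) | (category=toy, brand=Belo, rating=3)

'In' ⟺ category is food.
(category=book, brand=Erix, rating=3): Out (category is book). (category=food, brand=Corv, rating=2): In (category is food). (category=tool, brand=Belo, rating=4): Out (category is tool). (category=book, brand=Axo, rating=2): Out (category is book). (category=toy, brand=Belo, rating=3): Out (category is toy).

Out, In, Out, Out, Out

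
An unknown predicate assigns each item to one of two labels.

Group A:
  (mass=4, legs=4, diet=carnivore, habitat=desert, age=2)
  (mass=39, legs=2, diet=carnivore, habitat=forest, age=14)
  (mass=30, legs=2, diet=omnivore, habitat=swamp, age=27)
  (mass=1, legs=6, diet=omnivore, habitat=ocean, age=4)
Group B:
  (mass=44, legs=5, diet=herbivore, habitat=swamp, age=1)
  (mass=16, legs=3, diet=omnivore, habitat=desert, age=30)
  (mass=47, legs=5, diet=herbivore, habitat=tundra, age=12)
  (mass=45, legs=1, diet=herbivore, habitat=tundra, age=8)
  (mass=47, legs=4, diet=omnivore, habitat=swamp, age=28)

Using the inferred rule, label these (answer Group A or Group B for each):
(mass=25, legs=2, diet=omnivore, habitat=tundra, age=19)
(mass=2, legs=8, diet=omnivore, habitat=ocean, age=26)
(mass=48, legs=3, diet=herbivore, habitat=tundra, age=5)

Group A, Group A, Group B

Every 'Group A' example satisfies: age ≤ 27 AND mass ≤ 39. None of the 'Group B' examples do.
(mass=25, legs=2, diet=omnivore, habitat=tundra, age=19): Group A (age = 19, mass = 25).
(mass=2, legs=8, diet=omnivore, habitat=ocean, age=26): Group A (age = 26, mass = 2).
(mass=48, legs=3, diet=herbivore, habitat=tundra, age=5): Group B (age = 5, mass = 48).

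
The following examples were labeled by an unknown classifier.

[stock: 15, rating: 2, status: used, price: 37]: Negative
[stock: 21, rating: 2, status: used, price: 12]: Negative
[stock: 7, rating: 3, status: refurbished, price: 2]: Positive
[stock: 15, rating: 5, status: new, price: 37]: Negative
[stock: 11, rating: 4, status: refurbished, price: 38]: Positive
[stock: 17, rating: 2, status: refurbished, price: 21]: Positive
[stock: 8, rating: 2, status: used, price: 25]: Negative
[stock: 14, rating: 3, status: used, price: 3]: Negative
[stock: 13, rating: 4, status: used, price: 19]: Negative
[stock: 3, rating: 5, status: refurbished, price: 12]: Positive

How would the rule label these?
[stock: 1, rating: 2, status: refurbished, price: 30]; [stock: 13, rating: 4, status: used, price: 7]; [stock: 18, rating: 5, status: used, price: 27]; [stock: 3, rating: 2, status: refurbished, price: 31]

Positive, Negative, Negative, Positive

All 'Positive' examples share one property — status is refurbished — and every 'Negative' example lacks it.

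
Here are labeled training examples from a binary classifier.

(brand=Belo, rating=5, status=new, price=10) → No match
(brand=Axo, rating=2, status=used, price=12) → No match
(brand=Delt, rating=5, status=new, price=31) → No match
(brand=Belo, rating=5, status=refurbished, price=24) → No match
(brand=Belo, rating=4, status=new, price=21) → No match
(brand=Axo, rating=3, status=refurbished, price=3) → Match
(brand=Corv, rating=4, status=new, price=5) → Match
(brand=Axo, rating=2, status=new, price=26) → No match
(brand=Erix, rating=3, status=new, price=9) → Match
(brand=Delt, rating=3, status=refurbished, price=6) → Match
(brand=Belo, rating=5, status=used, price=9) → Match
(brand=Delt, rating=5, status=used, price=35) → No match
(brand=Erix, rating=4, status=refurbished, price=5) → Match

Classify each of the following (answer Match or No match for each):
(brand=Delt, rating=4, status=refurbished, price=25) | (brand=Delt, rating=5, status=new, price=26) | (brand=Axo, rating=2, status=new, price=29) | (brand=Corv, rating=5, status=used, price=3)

No match, No match, No match, Match

The classifier is using: price ≤ 9.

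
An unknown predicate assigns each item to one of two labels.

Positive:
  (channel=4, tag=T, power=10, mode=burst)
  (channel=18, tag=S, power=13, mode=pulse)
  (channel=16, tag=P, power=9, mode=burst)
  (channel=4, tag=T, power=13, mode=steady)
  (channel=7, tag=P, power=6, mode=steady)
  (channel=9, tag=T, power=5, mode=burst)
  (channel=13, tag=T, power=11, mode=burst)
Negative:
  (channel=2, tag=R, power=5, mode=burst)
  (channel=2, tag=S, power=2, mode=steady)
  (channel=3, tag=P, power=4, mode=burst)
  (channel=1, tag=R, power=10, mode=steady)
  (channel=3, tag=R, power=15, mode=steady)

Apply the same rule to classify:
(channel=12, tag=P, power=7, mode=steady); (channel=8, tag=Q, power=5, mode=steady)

One predicate separates the groups cleanly: channel ≥ 4.
(channel=12, tag=P, power=7, mode=steady) — channel = 12, hence Positive.
(channel=8, tag=Q, power=5, mode=steady) — channel = 8, hence Positive.

Positive, Positive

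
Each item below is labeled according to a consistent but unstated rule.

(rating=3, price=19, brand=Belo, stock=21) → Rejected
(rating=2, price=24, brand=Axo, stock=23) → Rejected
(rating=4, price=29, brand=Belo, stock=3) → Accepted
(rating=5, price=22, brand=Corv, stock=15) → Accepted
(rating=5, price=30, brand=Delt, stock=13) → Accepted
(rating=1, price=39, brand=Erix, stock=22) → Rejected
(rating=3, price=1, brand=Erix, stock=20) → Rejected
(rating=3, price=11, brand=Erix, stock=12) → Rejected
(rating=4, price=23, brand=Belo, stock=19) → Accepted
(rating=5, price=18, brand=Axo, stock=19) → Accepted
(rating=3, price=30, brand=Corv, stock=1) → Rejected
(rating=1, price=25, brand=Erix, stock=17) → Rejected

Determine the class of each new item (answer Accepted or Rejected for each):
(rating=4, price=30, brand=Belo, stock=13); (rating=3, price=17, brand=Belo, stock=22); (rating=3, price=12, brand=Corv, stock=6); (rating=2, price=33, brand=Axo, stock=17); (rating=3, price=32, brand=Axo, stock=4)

The common property of the 'Accepted' items is: rating ≥ 4. No 'Rejected' item has it.
(rating=4, price=30, brand=Belo, stock=13): rating = 4 — qualifies, so Accepted. (rating=3, price=17, brand=Belo, stock=22): rating = 3 — doesn't qualify, so Rejected. (rating=3, price=12, brand=Corv, stock=6): rating = 3 — doesn't qualify, so Rejected. (rating=2, price=33, brand=Axo, stock=17): rating = 2 — doesn't qualify, so Rejected. (rating=3, price=32, brand=Axo, stock=4): rating = 3 — doesn't qualify, so Rejected.

Accepted, Rejected, Rejected, Rejected, Rejected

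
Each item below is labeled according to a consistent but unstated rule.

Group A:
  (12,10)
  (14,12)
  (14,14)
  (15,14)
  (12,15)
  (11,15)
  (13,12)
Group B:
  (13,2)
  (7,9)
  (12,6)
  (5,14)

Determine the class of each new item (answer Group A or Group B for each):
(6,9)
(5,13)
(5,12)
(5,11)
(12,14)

Group B, Group B, Group B, Group B, Group A

All 'Group A' examples share one property — sum ≥ 22 — and every 'Group B' example lacks it.
(6,9) → 6+9 = 15 → Group B.
(5,13) → 5+13 = 18 → Group B.
(5,12) → 5+12 = 17 → Group B.
(5,11) → 5+11 = 16 → Group B.
(12,14) → 12+14 = 26 → Group A.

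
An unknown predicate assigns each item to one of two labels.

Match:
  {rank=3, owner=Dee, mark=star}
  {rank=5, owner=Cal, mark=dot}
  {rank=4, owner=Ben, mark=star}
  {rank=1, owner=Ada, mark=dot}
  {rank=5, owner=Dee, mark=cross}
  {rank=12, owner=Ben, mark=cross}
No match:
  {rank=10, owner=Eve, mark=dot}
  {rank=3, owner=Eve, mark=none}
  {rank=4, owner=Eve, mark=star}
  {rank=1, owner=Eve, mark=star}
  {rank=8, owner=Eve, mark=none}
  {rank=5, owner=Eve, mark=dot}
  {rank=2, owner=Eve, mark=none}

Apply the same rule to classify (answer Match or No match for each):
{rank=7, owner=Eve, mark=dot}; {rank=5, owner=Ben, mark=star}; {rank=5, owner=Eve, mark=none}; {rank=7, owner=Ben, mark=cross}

No match, Match, No match, Match

A rule that fits every label: owner is not Eve — true of each 'Match' example, false of each 'No match' one.
{rank=7, owner=Eve, mark=dot} — owner is Eve, hence No match.
{rank=5, owner=Ben, mark=star} — owner is Ben, hence Match.
{rank=5, owner=Eve, mark=none} — owner is Eve, hence No match.
{rank=7, owner=Ben, mark=cross} — owner is Ben, hence Match.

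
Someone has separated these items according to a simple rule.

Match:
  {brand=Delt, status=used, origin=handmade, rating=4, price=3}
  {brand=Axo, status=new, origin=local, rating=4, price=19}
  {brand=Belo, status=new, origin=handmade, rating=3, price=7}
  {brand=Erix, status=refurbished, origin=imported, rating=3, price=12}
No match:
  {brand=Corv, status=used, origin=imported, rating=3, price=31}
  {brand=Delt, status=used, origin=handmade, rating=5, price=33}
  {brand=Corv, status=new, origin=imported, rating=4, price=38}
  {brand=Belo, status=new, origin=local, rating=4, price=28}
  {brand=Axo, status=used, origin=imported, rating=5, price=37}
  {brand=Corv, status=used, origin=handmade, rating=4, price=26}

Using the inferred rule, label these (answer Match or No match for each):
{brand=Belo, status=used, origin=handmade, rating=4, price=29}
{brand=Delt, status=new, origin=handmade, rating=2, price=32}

No match, No match

The simplest hypothesis consistent with all the labels is: price ≤ 19.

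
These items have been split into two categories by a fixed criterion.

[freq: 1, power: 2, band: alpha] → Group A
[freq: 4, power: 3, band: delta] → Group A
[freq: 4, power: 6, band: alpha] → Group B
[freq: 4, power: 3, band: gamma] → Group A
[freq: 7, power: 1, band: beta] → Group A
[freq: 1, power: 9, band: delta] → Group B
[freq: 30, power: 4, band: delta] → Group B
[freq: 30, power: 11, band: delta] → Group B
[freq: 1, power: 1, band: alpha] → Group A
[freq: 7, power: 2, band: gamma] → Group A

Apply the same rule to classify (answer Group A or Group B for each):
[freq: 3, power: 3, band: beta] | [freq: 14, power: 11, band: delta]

'Group A' ⟺ power ≤ 3.
[freq: 3, power: 3, band: beta] — power = 3, hence Group A.
[freq: 14, power: 11, band: delta] — power = 11, hence Group B.

Group A, Group B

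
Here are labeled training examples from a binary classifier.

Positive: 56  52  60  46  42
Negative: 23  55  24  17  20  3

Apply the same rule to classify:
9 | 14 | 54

'Positive' ⟺ even AND at least 42.
9 → 9 is odd, 9 < 42 → Negative.
14 → 14 is even, 14 < 42 → Negative.
54 → 54 is even, 54 ≥ 42 → Positive.

Negative, Negative, Positive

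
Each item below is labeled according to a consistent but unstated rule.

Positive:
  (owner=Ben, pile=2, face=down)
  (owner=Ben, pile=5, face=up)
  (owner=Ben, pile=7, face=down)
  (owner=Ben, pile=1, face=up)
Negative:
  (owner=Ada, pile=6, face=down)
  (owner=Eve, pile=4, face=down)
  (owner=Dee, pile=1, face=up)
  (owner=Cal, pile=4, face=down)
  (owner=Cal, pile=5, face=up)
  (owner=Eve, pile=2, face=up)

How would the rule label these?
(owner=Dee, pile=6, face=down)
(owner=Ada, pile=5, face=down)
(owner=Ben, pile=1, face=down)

Comparing the two groups points to one rule — owner is Ben.

Negative, Negative, Positive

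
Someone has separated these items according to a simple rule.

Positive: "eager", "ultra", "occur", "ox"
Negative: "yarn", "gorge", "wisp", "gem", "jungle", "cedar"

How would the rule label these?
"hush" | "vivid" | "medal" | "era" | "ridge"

The common property of the 'Positive' items is: starts with a vowel. No 'Negative' item has it.

Negative, Negative, Negative, Positive, Negative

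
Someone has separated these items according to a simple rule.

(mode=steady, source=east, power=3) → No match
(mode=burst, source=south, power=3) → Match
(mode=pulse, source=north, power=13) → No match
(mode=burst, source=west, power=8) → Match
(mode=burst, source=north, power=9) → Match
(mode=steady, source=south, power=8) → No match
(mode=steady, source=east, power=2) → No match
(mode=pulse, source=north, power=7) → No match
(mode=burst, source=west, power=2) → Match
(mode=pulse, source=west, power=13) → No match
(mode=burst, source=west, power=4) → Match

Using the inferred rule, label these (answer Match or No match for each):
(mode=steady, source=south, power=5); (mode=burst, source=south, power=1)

No match, Match

Every 'Match' example satisfies: mode is burst. None of the 'No match' examples do.
No match: (mode=steady, source=south, power=5), since mode is steady. Match: (mode=burst, source=south, power=1), since mode is burst.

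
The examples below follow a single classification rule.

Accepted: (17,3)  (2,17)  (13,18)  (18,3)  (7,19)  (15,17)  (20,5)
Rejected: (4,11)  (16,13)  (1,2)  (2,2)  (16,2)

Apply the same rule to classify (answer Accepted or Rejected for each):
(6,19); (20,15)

Every 'Accepted' example satisfies: max ≥ 17. None of the 'Rejected' examples do.
(6,19): Accepted (max 19). (20,15): Accepted (max 20).

Accepted, Accepted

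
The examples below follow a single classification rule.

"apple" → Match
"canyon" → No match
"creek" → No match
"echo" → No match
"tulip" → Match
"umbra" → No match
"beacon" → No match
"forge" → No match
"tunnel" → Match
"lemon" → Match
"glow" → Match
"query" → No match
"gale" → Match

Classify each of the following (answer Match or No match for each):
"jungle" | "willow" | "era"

Match, Match, No match

The rule appears to be: contains 'l'.
"jungle": has 'l', satisfies this → Match.
"willow": has 'l', satisfies this → Match.
"era": no 'l', lacks this property → No match.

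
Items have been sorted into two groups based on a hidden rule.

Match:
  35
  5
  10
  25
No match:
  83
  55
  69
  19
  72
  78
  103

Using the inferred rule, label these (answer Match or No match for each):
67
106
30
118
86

No match, No match, Match, No match, No match

The pattern is that an item is 'Match' exactly when: multiple of 5 AND at most 35.
67: 67 = 5·13 + 2, 67 > 35 — fails this test, so No match. 106: 106 = 5·21 + 1, 106 > 35 — fails this test, so No match. 30: 30 = 5·6, 30 ≤ 35 — meets the rule, so Match. 118: 118 = 5·23 + 3, 118 > 35 — fails this test, so No match. 86: 86 = 5·17 + 1, 86 > 35 — fails this test, so No match.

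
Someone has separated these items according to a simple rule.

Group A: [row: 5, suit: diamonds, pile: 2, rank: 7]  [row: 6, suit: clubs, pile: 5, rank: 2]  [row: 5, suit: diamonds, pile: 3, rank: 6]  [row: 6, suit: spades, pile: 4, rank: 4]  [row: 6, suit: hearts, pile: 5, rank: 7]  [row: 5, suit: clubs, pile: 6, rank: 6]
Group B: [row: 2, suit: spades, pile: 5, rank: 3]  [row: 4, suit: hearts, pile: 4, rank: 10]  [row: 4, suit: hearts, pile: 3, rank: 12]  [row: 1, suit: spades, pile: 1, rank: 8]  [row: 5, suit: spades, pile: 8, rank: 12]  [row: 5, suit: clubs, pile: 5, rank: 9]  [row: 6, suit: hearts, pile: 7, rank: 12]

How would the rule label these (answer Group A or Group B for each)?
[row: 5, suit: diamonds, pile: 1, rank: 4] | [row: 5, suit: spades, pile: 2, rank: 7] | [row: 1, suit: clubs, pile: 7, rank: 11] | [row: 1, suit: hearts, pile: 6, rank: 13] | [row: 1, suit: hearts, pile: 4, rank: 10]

Group A, Group A, Group B, Group B, Group B

The common property of the 'Group A' items is: rank ≤ 7 AND row ≥ 4. No 'Group B' item has it.
[row: 5, suit: diamonds, pile: 1, rank: 4]: rank = 4, row = 5 — matches, so Group A. [row: 5, suit: spades, pile: 2, rank: 7]: rank = 7, row = 5 — matches, so Group A. [row: 1, suit: clubs, pile: 7, rank: 11]: rank = 11, row = 1 — does not fit, so Group B. [row: 1, suit: hearts, pile: 6, rank: 13]: rank = 13, row = 1 — does not fit, so Group B. [row: 1, suit: hearts, pile: 4, rank: 10]: rank = 10, row = 1 — does not fit, so Group B.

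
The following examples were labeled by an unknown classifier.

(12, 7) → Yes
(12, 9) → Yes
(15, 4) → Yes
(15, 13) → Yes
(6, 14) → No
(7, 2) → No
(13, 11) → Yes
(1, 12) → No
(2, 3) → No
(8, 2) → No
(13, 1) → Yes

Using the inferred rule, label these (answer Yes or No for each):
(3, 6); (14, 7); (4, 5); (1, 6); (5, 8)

No, Yes, No, No, No

One predicate separates the groups cleanly: first ≥ 9.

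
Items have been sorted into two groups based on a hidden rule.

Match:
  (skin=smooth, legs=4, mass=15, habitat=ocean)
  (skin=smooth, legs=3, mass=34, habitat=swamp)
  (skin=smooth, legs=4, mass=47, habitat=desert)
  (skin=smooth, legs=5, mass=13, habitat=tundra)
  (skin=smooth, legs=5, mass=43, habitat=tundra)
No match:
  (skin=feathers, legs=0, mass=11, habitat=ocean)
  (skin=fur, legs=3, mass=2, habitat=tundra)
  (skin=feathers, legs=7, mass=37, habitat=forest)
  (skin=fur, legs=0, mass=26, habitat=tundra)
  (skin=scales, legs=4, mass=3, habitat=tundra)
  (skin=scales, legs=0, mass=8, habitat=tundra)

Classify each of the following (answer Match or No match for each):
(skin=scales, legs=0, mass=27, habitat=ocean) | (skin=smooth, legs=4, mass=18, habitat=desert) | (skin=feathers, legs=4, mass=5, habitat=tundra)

Looking at the examples, the only property every 'Match' case has and every 'No match' case lacks is: skin is smooth.

No match, Match, No match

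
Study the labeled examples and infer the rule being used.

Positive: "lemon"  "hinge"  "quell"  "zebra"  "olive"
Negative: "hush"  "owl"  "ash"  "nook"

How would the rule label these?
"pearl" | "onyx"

Positive, Negative

The distinguishing property — contains 'e' — holds for all the 'Positive' cases and none of the 'Negative' cases.
"pearl" — has 'e', hence Positive. "onyx" — no 'e', hence Negative.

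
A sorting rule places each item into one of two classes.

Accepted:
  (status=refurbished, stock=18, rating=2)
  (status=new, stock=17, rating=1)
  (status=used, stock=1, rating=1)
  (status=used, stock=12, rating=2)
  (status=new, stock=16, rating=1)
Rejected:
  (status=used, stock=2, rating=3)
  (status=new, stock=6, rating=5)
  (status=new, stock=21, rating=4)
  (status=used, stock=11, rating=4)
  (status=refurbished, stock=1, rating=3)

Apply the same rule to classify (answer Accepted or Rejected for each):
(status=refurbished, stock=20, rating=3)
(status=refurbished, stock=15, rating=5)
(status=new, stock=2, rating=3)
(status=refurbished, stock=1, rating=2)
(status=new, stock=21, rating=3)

'Accepted' ⟺ rating ≤ 2.
(status=refurbished, stock=20, rating=3) — rating = 3, hence Rejected.
(status=refurbished, stock=15, rating=5) — rating = 5, hence Rejected.
(status=new, stock=2, rating=3) — rating = 3, hence Rejected.
(status=refurbished, stock=1, rating=2) — rating = 2, hence Accepted.
(status=new, stock=21, rating=3) — rating = 3, hence Rejected.

Rejected, Rejected, Rejected, Accepted, Rejected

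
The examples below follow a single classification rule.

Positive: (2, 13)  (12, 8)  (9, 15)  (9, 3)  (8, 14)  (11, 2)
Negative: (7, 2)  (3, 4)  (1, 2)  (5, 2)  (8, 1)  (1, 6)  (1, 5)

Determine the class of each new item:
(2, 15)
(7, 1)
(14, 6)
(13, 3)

The simplest hypothesis consistent with all the labels is: sum ≥ 12.
(2, 15): Positive (2+15 = 17).
(7, 1): Negative (7+1 = 8).
(14, 6): Positive (14+6 = 20).
(13, 3): Positive (13+3 = 16).

Positive, Negative, Positive, Positive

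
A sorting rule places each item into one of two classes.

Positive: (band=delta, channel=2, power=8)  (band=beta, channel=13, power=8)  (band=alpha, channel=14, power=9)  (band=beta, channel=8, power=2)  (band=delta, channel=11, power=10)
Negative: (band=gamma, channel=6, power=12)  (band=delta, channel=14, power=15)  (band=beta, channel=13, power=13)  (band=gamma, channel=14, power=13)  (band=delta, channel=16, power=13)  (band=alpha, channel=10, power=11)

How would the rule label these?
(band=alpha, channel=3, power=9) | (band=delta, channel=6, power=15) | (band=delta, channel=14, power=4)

Positive, Negative, Positive

The classifier is using: power ≤ 10.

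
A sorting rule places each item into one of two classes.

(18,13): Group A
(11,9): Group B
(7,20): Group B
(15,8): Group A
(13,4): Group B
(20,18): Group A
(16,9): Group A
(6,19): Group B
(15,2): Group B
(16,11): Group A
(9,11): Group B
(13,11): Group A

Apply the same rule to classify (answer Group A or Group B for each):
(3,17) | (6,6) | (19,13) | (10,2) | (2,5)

Every 'Group A' example satisfies: first > second AND sum ≥ 23. None of the 'Group B' examples do.
Group B: (3,17), since 3 < 17, 3+17 = 20.
Group B: (6,6), since 6 = 6, 6+6 = 12.
Group A: (19,13), since 19 > 13, 19+13 = 32.
Group B: (10,2), since 10 > 2, 10+2 = 12.
Group B: (2,5), since 2 < 5, 2+5 = 7.

Group B, Group B, Group A, Group B, Group B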